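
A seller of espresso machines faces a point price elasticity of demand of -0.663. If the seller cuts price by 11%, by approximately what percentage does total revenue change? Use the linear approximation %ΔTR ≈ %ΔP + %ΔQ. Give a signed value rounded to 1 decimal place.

-3.7%

%ΔQ ≈ Ed × %ΔP = (-0.663) × (-11%) = +7.2930%
%ΔTR ≈ %ΔP + %ΔQ = (-11%) + (+7.2930%) = -3.7070%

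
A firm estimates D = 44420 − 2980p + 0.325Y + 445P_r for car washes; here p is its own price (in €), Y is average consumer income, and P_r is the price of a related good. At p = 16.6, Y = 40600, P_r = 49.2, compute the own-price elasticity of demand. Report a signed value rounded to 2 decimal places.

-1.65

At the given values, D = 44420 − 2980(16.6) + 0.325(40600) + 445(49.2) = 30041.
∂D/∂p = −2980.
E = (-2980) × (16.6/30041) = -1.6466…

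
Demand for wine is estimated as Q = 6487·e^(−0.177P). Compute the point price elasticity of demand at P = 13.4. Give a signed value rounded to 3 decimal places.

dQ/dP = −0.177·Q = -107.141. At P = 13.4, Q = 605.319.
Ed = (dQ/dP)·(P/Q) = (-107.141) × (13.4/605.319) = -2.3718

-2.372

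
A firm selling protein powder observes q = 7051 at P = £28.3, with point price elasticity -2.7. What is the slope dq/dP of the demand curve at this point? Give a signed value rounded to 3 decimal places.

Ed = (dq/dP)·(P/q) ⇒ dq/dP = Ed·q/P = (-2.7)·7051/28.3 = -672.71024…

-672.710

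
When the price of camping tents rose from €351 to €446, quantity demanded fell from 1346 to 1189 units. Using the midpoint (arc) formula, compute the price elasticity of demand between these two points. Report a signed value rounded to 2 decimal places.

%ΔQ = (1189 − 1346) / [(1346 + 1189)/2] = -157/1267.5 = -0.123865…
%ΔP = (446 − 351) / [(351 + 446)/2] = 95/398.5 = 0.238393…
Arc Ed = %ΔQ / %ΔP = (-157/1267.5) / (95/398.5) = -0.5195…

-0.52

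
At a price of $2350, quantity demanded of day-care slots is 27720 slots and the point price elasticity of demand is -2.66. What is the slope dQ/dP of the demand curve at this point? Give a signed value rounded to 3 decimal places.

Ed = (dQ/dP)·(P/Q) ⇒ dQ/dP = Ed·Q/P = (-2.66)·27720/2350 = -31.37668…

-31.377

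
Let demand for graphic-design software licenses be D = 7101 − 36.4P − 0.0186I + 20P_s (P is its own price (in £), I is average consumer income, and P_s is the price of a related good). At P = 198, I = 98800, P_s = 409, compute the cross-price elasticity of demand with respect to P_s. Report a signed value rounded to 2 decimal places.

1.31

At the given values, D = 7101 − 36.4(198) − 0.0186(98800) + 20(409) = 6236.12.
∂D/∂P_s = 20.
E = (20) × (409/6236.12) = 1.3117…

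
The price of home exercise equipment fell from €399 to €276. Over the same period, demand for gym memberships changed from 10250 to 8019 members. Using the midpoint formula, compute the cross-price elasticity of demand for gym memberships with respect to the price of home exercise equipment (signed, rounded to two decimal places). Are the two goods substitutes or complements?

0.67; substitutes

%ΔQ_{gym memberships} = (8019 − 10250)/avg = -2231/9134.5 = -0.244238…
%ΔP_{home exercise equipment} = (276 − 399)/avg = -123/337.5 = -0.364444…
E_cross = (-2231/9134.5) / (-123/337.5) = 0.6701…
E_cross > 0 ⇒ the goods are substitutes.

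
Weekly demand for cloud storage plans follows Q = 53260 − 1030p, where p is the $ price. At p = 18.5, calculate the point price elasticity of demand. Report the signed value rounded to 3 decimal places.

-0.557

dQ/dp = −1030. At p = 18.5, Q = 53260 − 1030(18.5) = 34205.
Ed = (dQ/dp)·(p/Q) = −1030 × (18.5/34205) = -0.55708…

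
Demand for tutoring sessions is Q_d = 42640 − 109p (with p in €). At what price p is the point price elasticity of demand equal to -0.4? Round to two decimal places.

111.77

Ed = −109p/(42640 − 109p). Set this equal to -0.4:
109p = 0.4·(42640 − 109p) ⇒ 109p(1 + 0.4) = 0.4·42640
p = 0.4·42640 / (109·1.4) = 111.7693…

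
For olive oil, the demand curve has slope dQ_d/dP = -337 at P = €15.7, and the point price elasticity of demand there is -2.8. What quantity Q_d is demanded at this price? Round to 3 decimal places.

Ed = (dQ_d/dP)·(P/Q_d) ⇒ Q_d = (dQ_d/dP)·P/Ed = (-337)·15.7/(-2.8) = 1889.60714…

1889.607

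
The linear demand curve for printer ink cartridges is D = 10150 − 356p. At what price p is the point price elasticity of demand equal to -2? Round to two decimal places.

19.01

Ed = −356p/(10150 − 356p). Set this equal to -2:
356p = 2·(10150 − 356p) ⇒ 356p(1 + 2) = 2·10150
p = 2·10150 / (356·3) = 19.0074…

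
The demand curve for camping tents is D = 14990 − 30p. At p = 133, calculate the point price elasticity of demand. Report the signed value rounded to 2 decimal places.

dD/dp = −30. At p = 133, D = 14990 − 30(133) = 11000.
Ed = (dD/dp)·(p/D) = −30 × (133/11000) = -0.3627…

-0.36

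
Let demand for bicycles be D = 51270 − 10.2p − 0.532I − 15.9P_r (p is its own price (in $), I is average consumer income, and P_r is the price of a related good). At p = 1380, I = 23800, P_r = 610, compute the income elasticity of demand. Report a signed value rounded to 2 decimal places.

-0.85

At the given values, D = 51270 − 10.2(1380) − 0.532(23800) − 15.9(610) = 14833.4.
∂D/∂I = -0.532.
E = (-0.532) × (23800/14833.4) = -0.8535…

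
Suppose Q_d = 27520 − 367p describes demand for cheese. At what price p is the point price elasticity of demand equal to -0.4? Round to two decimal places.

Ed = −367p/(27520 − 367p). Set this equal to -0.4:
367p = 0.4·(27520 − 367p) ⇒ 367p(1 + 0.4) = 0.4·27520
p = 0.4·27520 / (367·1.4) = 21.4246…

21.42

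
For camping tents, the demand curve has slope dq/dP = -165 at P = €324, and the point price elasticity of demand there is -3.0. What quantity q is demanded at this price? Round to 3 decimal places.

17820.000

Ed = (dq/dP)·(P/q) ⇒ q = (dq/dP)·P/Ed = (-165)·324/(-3.0) = 17820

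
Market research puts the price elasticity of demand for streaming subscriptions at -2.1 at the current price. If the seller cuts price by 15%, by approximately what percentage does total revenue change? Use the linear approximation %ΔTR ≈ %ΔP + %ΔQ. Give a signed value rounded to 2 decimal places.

+16.50%

%ΔQ ≈ Ed × %ΔP = (-2.1) × (-15%) = +31.5000%
%ΔTR ≈ %ΔP + %ΔQ = (-15%) + (+31.5000%) = +16.5000%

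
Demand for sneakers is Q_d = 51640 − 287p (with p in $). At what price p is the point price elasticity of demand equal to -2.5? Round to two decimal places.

128.52

Ed = −287p/(51640 − 287p). Set this equal to -2.5:
287p = 2.5·(51640 − 287p) ⇒ 287p(1 + 2.5) = 2.5·51640
p = 2.5·51640 / (287·3.5) = 128.5216…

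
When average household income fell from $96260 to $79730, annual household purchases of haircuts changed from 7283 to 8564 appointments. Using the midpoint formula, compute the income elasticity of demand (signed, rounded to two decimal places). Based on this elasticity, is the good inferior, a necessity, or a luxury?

%ΔQ = (8564 − 7283)/[( 7283 + 8564)/2] = 1281/7923.5 = 0.161670…
%ΔIncome = (79730 − 96260)/[( 96260 + 79730)/2] = -16530/87995 = -0.187851…
E_income = (1281/7923.5) / (-16530/87995) = -0.8606…
E_income < 0 ⇒ inferior good.

-0.86; inferior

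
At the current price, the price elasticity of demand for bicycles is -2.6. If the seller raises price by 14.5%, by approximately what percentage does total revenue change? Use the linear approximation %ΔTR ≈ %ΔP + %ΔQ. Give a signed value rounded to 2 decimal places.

%ΔQ ≈ Ed × %ΔP = (-2.6) × (+14.5%) = -37.7000%
%ΔTR ≈ %ΔP + %ΔQ = (+14.5%) + (-37.7000%) = -23.2000%

-23.20%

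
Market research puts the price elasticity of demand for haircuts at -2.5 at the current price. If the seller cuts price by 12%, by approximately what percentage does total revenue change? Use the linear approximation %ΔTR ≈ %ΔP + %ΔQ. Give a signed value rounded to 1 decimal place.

%ΔQ ≈ Ed × %ΔP = (-2.5) × (-12%) = +30.0000%
%ΔTR ≈ %ΔP + %ΔQ = (-12%) + (+30.0000%) = +18.0000%

+18.0%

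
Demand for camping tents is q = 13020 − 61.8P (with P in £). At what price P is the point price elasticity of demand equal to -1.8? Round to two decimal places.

Ed = −61.8P/(13020 − 61.8P). Set this equal to -1.8:
61.8P = 1.8·(13020 − 61.8P) ⇒ 61.8P(1 + 1.8) = 1.8·13020
P = 1.8·13020 / (61.8·2.8) = 135.4368…

135.44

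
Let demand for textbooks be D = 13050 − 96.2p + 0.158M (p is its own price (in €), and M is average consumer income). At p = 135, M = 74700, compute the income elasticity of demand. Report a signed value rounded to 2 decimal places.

0.99

At the given values, D = 13050 − 96.2(135) + 0.158(74700) = 11865.6.
∂D/∂M = 0.158.
E = (0.158) × (74700/11865.6) = 0.9946…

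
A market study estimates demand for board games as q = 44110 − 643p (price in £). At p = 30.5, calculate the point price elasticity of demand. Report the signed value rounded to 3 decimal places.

-0.801

dq/dp = −643. At p = 30.5, q = 44110 − 643(30.5) = 24498.5.
Ed = (dq/dp)·(p/q) = −643 × (30.5/24498.5) = -0.80051…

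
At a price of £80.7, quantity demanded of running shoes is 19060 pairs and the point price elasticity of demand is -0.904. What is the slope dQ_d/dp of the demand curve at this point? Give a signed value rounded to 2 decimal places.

-213.51

Ed = (dQ_d/dp)·(p/Q_d) ⇒ dQ_d/dp = Ed·Q_d/p = (-0.904)·19060/80.7 = -213.5097…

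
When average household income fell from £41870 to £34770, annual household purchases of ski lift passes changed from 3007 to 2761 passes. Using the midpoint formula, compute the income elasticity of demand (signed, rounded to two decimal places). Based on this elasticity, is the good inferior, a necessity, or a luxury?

%ΔQ = (2761 − 3007)/[( 3007 + 2761)/2] = -246/2884 = -0.085298…
%ΔIncome = (34770 − 41870)/[( 41870 + 34770)/2] = -7100/38320 = -0.185281…
E_income = (-246/2884) / (-7100/38320) = 0.4603…
0 < E_income < 1 ⇒ normal good, necessity.

0.46; necessity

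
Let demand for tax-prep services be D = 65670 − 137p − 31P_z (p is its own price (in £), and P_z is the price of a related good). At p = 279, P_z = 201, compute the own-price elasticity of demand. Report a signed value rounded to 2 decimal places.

-1.80

At the given values, D = 65670 − 137(279) − 31(201) = 21216.
∂D/∂p = −137.
E = (-137) × (279/21216) = -1.8016…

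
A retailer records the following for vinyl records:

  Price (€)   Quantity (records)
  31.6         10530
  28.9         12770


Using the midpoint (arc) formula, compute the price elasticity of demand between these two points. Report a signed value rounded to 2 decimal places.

-2.15

%ΔQ = (12770 − 10530) / [(10530 + 12770)/2] = 2240/11650 = 0.192274…
%ΔP = (28.9 − 31.6) / [(31.6 + 28.9)/2] = -2.7/30.25 = -0.089256…
Arc Ed = %ΔQ / %ΔP = (2240/11650) / (-2.7/30.25) = -2.1541…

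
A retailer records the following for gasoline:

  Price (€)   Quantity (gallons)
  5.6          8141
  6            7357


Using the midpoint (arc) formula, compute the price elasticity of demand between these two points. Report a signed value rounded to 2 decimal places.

-1.47

%ΔQ = (7357 − 8141) / [(8141 + 7357)/2] = -784/7749 = -0.101174…
%ΔP = (6 − 5.6) / [(5.6 + 6)/2] = 0.4/5.8 = 0.068965…
Arc Ed = %ΔQ / %ΔP = (-784/7749) / (0.4/5.8) = -1.4670…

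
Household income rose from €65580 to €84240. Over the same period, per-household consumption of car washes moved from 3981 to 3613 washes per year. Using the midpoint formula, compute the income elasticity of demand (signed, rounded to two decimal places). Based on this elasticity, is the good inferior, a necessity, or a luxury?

%ΔQ = (3613 − 3981)/[( 3981 + 3613)/2] = -368/3797 = -0.096918…
%ΔIncome = (84240 − 65580)/[( 65580 + 84240)/2] = 18660/74910 = 0.249098…
E_income = (-368/3797) / (18660/74910) = -0.3890…
E_income < 0 ⇒ inferior good.

-0.39; inferior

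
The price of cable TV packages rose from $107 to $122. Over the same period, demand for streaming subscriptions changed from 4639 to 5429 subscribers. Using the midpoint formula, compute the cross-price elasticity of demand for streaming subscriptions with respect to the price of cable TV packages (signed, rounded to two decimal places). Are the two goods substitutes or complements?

%ΔQ_{streaming subscriptions} = (5429 − 4639)/avg = 790/5034 = 0.156932…
%ΔP_{cable TV packages} = (122 − 107)/avg = 15/114.5 = 0.131004…
E_cross = (790/5034) / (15/114.5) = 1.1979…
E_cross > 0 ⇒ the goods are substitutes.

1.20; substitutes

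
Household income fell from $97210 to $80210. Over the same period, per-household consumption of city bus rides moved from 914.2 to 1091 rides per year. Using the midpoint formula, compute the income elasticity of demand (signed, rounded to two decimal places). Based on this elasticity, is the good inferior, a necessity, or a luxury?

%ΔQ = (1091 − 914.2)/[( 914.2 + 1091)/2] = 176.8/1002.6 = 0.176341…
%ΔIncome = (80210 − 97210)/[( 97210 + 80210)/2] = -17000/88710 = -0.191635…
E_income = (176.8/1002.6) / (-17000/88710) = -0.9201…
E_income < 0 ⇒ inferior good.

-0.92; inferior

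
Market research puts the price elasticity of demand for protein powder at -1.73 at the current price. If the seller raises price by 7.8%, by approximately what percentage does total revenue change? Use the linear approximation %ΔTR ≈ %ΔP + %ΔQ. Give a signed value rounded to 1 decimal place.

-5.7%

%ΔQ ≈ Ed × %ΔP = (-1.73) × (+7.8%) = -13.4940%
%ΔTR ≈ %ΔP + %ΔQ = (+7.8%) + (-13.4940%) = -5.6940%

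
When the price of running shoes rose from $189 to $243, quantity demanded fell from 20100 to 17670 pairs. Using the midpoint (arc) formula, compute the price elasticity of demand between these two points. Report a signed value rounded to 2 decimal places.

-0.51

%ΔQ = (17670 − 20100) / [(20100 + 17670)/2] = -2430/18885 = -0.128673…
%ΔP = (243 − 189) / [(189 + 243)/2] = 54/216 = 0.25
Arc Ed = %ΔQ / %ΔP = (-2430/18885) / (54/216) = -0.5146…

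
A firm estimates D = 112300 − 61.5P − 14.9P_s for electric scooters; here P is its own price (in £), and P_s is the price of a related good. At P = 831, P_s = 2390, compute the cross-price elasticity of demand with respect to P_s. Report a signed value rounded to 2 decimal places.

-1.39

At the given values, D = 112300 − 61.5(831) − 14.9(2390) = 25582.5.
∂D/∂P_s = -14.9.
E = (-14.9) × (2390/25582.5) = -1.3920…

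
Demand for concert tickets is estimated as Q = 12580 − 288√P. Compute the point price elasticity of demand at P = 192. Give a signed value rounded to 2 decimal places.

-0.23

dQ/dP = −288/(2√P) = -10.3923. At P = 192, Q = 8589.35.
Ed = (dQ/dP)·(P/Q) = (-10.3923) × (192/8589.35) = -0.2323…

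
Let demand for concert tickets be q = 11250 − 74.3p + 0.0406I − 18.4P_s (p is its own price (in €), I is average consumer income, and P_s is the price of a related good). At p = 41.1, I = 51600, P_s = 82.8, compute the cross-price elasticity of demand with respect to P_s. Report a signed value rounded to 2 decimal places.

-0.17

At the given values, q = 11250 − 74.3(41.1) + 0.0406(51600) − 18.4(82.8) = 8767.71.
∂q/∂P_s = -18.4.
E = (-18.4) × (82.8/8767.71) = -0.1737…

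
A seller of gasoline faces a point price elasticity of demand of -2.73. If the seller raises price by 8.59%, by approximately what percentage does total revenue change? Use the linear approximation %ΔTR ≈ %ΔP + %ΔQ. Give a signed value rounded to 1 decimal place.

-14.9%

%ΔQ ≈ Ed × %ΔP = (-2.73) × (+8.59%) = -23.4507%
%ΔTR ≈ %ΔP + %ΔQ = (+8.59%) + (-23.4507%) = -14.8607%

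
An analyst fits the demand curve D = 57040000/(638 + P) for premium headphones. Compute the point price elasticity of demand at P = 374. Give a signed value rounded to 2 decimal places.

-0.37

dD/dP = −57040000/(638 + P)² = -55.6953. At P = 374, D = 56363.6.
Ed = (dD/dP)·(P/D) = (-55.6953) × (374/56363.6) = -0.3695…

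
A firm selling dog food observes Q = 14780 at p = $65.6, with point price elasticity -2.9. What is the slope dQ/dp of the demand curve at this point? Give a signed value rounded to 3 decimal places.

-653.384

Ed = (dQ/dp)·(p/Q) ⇒ dQ/dp = Ed·Q/p = (-2.9)·14780/65.6 = -653.38414…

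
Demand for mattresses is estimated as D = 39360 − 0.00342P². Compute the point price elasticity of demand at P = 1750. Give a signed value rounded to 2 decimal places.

-0.73

dD/dP = −2·0.00342·P = -11.97. At P = 1750, D = 28886.25.
Ed = (dD/dP)·(P/D) = (-11.97) × (1750/28886.25) = -0.7251…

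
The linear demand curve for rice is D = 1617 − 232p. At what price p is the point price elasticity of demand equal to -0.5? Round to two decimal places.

Ed = −232p/(1617 − 232p). Set this equal to -0.5:
232p = 0.5·(1617 − 232p) ⇒ 232p(1 + 0.5) = 0.5·1617
p = 0.5·1617 / (232·1.5) = 2.3232…

2.32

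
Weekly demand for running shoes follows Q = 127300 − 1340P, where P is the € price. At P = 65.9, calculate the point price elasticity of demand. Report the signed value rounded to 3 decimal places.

-2.265

dQ/dP = −1340. At P = 65.9, Q = 127300 − 1340(65.9) = 38994.
Ed = (dQ/dP)·(P/Q) = −1340 × (65.9/38994) = -2.26460…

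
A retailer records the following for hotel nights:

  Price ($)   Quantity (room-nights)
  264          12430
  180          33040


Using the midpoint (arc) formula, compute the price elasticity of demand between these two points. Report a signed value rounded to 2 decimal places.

-2.40

%ΔQ = (33040 − 12430) / [(12430 + 33040)/2] = 20610/22735 = 0.906531…
%ΔP = (180 − 264) / [(264 + 180)/2] = -84/222 = -0.378378…
Arc Ed = %ΔQ / %ΔP = (20610/22735) / (-84/222) = -2.3958…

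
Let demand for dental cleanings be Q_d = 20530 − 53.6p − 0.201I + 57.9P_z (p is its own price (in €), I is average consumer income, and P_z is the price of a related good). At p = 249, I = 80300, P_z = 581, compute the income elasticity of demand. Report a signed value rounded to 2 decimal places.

At the given values, Q_d = 20530 − 53.6(249) − 0.201(80300) + 57.9(581) = 24683.2.
∂Q_d/∂I = -0.201.
E = (-0.201) × (80300/24683.2) = -0.6538…

-0.65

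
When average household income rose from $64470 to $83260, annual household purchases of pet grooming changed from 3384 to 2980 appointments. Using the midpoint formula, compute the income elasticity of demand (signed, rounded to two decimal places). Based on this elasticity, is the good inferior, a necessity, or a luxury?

%ΔQ = (2980 − 3384)/[( 3384 + 2980)/2] = -404/3182 = -0.126964…
%ΔIncome = (83260 − 64470)/[( 64470 + 83260)/2] = 18790/73865 = 0.254382…
E_income = (-404/3182) / (18790/73865) = -0.4991…
E_income < 0 ⇒ inferior good.

-0.50; inferior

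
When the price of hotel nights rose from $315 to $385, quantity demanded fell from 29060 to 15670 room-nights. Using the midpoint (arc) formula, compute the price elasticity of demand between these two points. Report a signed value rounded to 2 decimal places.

%ΔQ = (15670 − 29060) / [(29060 + 15670)/2] = -13390/22365 = -0.598703…
%ΔP = (385 − 315) / [(315 + 385)/2] = 70/350 = 0.2
Arc Ed = %ΔQ / %ΔP = (-13390/22365) / (70/350) = -2.9935…

-2.99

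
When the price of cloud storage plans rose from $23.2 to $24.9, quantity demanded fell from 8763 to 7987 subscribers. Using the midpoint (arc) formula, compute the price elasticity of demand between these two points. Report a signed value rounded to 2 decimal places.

%ΔQ = (7987 − 8763) / [(8763 + 7987)/2] = -776/8375 = -0.092656…
%ΔP = (24.9 − 23.2) / [(23.2 + 24.9)/2] = 1.7/24.05 = 0.070686…
Arc Ed = %ΔQ / %ΔP = (-776/8375) / (1.7/24.05) = -1.3108…

-1.31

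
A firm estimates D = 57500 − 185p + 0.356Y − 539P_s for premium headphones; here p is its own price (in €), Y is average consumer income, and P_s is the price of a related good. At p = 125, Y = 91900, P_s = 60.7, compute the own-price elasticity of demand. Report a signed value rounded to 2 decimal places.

At the given values, D = 57500 − 185(125) + 0.356(91900) − 539(60.7) = 34374.1.
∂D/∂p = −185.
E = (-185) × (125/34374.1) = -0.6727…

-0.67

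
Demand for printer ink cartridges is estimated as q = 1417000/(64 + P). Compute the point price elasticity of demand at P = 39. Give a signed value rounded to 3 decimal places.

dq/dP = −1417000/(64 + P)² = -133.566. At P = 39, q = 13757.3.
Ed = (dq/dP)·(P/q) = (-133.566) × (39/13757.3) = -0.37864…

-0.379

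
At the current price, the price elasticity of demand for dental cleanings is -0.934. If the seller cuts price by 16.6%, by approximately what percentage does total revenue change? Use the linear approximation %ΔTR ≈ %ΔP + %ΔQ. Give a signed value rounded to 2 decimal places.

%ΔQ ≈ Ed × %ΔP = (-0.934) × (-16.6%) = +15.5044%
%ΔTR ≈ %ΔP + %ΔQ = (-16.6%) + (+15.5044%) = -1.0956%

-1.10%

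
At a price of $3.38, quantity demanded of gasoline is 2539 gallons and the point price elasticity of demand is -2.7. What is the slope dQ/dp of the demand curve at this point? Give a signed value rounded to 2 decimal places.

Ed = (dQ/dp)·(p/Q) ⇒ dQ/dp = Ed·Q/p = (-2.7)·2539/3.38 = -2028.1952…

-2028.20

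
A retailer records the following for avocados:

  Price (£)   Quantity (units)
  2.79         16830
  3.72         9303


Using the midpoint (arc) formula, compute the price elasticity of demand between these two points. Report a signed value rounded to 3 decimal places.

%ΔQ = (9303 − 16830) / [(16830 + 9303)/2] = -7527/13066.5 = -0.576053…
%ΔP = (3.72 − 2.79) / [(2.79 + 3.72)/2] = 0.93/3.255 = 0.285714…
Arc Ed = %ΔQ / %ΔP = (-7527/13066.5) / (0.93/3.255) = -2.01618…

-2.016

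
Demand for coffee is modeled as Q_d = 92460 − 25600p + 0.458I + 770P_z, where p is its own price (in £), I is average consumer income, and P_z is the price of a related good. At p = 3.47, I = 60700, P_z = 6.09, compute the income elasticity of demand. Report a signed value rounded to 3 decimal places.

0.770

At the given values, Q_d = 92460 − 25600(3.47) + 0.458(60700) + 770(6.09) = 36117.9.
∂Q_d/∂I = 0.458.
E = (0.458) × (60700/36117.9) = 0.76971…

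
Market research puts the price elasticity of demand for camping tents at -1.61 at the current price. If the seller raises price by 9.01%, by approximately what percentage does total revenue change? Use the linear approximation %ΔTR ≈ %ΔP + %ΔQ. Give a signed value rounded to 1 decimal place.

-5.5%

%ΔQ ≈ Ed × %ΔP = (-1.61) × (+9.01%) = -14.5061%
%ΔTR ≈ %ΔP + %ΔQ = (+9.01%) + (-14.5061%) = -5.4961%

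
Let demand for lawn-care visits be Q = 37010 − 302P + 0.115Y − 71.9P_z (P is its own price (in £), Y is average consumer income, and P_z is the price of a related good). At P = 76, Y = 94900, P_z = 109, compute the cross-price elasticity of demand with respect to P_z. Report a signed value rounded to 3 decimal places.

At the given values, Q = 37010 − 302(76) + 0.115(94900) − 71.9(109) = 17134.4.
∂Q/∂P_z = -71.9.
E = (-71.9) × (109/17134.4) = -0.45738…

-0.457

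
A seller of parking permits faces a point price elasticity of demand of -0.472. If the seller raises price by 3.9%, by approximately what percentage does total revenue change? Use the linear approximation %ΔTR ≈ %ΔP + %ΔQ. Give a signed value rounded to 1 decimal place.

+2.1%

%ΔQ ≈ Ed × %ΔP = (-0.472) × (+3.9%) = -1.8408%
%ΔTR ≈ %ΔP + %ΔQ = (+3.9%) + (-1.8408%) = +2.0592%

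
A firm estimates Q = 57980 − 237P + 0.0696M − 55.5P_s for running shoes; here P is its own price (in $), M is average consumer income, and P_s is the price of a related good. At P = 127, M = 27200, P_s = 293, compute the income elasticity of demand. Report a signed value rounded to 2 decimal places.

0.14

At the given values, Q = 57980 − 237(127) + 0.0696(27200) − 55.5(293) = 13512.62.
∂Q/∂M = 0.0696.
E = (0.0696) × (27200/13512.62) = 0.1401…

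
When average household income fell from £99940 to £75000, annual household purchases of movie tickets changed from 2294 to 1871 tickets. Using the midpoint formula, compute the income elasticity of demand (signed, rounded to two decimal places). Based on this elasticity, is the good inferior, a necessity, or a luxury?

0.71; necessity

%ΔQ = (1871 − 2294)/[( 2294 + 1871)/2] = -423/2082.5 = -0.203121…
%ΔIncome = (75000 − 99940)/[( 99940 + 75000)/2] = -24940/87470 = -0.285126…
E_income = (-423/2082.5) / (-24940/87470) = 0.7123…
0 < E_income < 1 ⇒ normal good, necessity.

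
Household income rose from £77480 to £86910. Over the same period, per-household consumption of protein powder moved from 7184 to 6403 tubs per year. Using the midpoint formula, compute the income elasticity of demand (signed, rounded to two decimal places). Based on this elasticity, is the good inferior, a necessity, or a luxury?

-1.00; inferior

%ΔQ = (6403 − 7184)/[( 7184 + 6403)/2] = -781/6793.5 = -0.114962…
%ΔIncome = (86910 − 77480)/[( 77480 + 86910)/2] = 9430/82195 = 0.114727…
E_income = (-781/6793.5) / (9430/82195) = -1.0020…
E_income < 0 ⇒ inferior good.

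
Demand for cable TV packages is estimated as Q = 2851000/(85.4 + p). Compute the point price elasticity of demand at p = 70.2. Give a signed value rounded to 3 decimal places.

-0.451

dQ/dp = −2851000/(85.4 + p)² = -117.755. At p = 70.2, Q = 18322.6.
Ed = (dQ/dp)·(p/Q) = (-117.755) × (70.2/18322.6) = -0.45115…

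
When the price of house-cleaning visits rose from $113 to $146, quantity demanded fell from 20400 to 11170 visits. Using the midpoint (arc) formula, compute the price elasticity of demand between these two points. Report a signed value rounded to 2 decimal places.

-2.29

%ΔQ = (11170 − 20400) / [(20400 + 11170)/2] = -9230/15785 = -0.584732…
%ΔP = (146 − 113) / [(113 + 146)/2] = 33/129.5 = 0.254826…
Arc Ed = %ΔQ / %ΔP = (-9230/15785) / (33/129.5) = -2.2946…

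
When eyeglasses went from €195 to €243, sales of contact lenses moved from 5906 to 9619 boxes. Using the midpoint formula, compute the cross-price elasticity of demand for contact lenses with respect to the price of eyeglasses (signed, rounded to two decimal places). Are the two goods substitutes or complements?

%ΔQ_{contact lenses} = (9619 − 5906)/avg = 3713/7762.5 = 0.478325…
%ΔP_{eyeglasses} = (243 − 195)/avg = 48/219 = 0.219178…
E_cross = (3713/7762.5) / (48/219) = 2.1823…
E_cross > 0 ⇒ the goods are substitutes.

2.18; substitutes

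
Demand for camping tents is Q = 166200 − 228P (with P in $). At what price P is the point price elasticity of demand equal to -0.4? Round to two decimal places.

208.27

Ed = −228P/(166200 − 228P). Set this equal to -0.4:
228P = 0.4·(166200 − 228P) ⇒ 228P(1 + 0.4) = 0.4·166200
P = 0.4·166200 / (228·1.4) = 208.2706…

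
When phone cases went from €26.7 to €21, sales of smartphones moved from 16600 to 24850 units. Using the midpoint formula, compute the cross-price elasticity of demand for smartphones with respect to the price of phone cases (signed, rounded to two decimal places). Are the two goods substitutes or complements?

-1.67; complements

%ΔQ_{smartphones} = (24850 − 16600)/avg = 8250/20725 = 0.398069…
%ΔP_{phone cases} = (21 − 26.7)/avg = -5.7/23.85 = -0.238993…
E_cross = (8250/20725) / (-5.7/23.85) = -1.6656…
E_cross < 0 ⇒ the goods are complements.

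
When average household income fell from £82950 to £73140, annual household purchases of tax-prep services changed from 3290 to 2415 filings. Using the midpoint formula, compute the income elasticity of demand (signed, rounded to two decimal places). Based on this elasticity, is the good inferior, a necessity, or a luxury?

2.44; luxury

%ΔQ = (2415 − 3290)/[( 3290 + 2415)/2] = -875/2852.5 = -0.306748…
%ΔIncome = (73140 − 82950)/[( 82950 + 73140)/2] = -9810/78045 = -0.125696…
E_income = (-875/2852.5) / (-9810/78045) = 2.4403…
E_income > 1 ⇒ normal good, luxury.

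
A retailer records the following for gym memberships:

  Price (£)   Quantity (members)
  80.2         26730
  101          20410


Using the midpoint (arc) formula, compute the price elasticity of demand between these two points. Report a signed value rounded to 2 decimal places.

%ΔQ = (20410 − 26730) / [(26730 + 20410)/2] = -6320/23570 = -0.268137…
%ΔP = (101 − 80.2) / [(80.2 + 101)/2] = 20.8/90.6 = 0.229580…
Arc Ed = %ΔQ / %ΔP = (-6320/23570) / (20.8/90.6) = -1.1679…

-1.17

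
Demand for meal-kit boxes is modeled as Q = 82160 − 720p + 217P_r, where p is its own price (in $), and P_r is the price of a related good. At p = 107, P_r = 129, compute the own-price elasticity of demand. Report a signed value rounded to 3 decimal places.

-2.327

At the given values, Q = 82160 − 720(107) + 217(129) = 33113.
∂Q/∂p = −720.
E = (-720) × (107/33113) = -2.32657…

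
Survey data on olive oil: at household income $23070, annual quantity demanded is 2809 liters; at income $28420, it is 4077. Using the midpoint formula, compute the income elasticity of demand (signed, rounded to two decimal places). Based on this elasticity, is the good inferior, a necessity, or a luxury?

1.77; luxury

%ΔQ = (4077 − 2809)/[( 2809 + 4077)/2] = 1268/3443 = 0.368283…
%ΔIncome = (28420 − 23070)/[( 23070 + 28420)/2] = 5350/25745 = 0.207807…
E_income = (1268/3443) / (5350/25745) = 1.7722…
E_income > 1 ⇒ normal good, luxury.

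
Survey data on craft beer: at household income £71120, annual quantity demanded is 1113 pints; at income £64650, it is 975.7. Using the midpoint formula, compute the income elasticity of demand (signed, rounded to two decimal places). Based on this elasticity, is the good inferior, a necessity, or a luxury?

%ΔQ = (975.7 − 1113)/[( 1113 + 975.7)/2] = -137.3/1044.35 = -0.131469…
%ΔIncome = (64650 − 71120)/[( 71120 + 64650)/2] = -6470/67885 = -0.095308…
E_income = (-137.3/1044.35) / (-6470/67885) = 1.3794…
E_income > 1 ⇒ normal good, luxury.

1.38; luxury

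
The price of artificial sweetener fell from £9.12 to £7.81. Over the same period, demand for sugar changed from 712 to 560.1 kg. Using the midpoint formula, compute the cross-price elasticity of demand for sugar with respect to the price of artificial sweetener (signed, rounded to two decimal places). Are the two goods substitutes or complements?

1.54; substitutes

%ΔQ_{sugar} = (560.1 − 712)/avg = -151.9/636.05 = -0.238817…
%ΔP_{artificial sweetener} = (7.81 − 9.12)/avg = -1.31/8.465 = -0.154754…
E_cross = (-151.9/636.05) / (-1.31/8.465) = 1.5431…
E_cross > 0 ⇒ the goods are substitutes.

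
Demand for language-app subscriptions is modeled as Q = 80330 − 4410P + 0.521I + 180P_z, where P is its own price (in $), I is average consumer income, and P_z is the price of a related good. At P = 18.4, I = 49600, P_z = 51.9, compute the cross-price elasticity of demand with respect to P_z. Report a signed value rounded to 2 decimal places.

0.27

At the given values, Q = 80330 − 4410(18.4) + 0.521(49600) + 180(51.9) = 34369.6.
∂Q/∂P_z = 180.
E = (180) × (51.9/34369.6) = 0.2718…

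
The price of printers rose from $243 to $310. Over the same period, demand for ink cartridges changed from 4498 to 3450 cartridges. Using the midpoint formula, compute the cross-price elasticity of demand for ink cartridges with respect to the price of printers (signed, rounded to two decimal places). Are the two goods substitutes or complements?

%ΔQ_{ink cartridges} = (3450 − 4498)/avg = -1048/3974 = -0.263714…
%ΔP_{printers} = (310 − 243)/avg = 67/276.5 = 0.242314…
E_cross = (-1048/3974) / (67/276.5) = -1.0883…
E_cross < 0 ⇒ the goods are complements.

-1.09; complements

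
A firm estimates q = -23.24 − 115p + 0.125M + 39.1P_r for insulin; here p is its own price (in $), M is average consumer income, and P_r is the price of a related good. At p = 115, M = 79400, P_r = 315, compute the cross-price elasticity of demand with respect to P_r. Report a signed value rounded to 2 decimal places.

1.37

At the given values, q = -23.24 − 115(115) + 0.125(79400) + 39.1(315) = 8993.26.
∂q/∂P_r = 39.1.
E = (39.1) × (315/8993.26) = 1.3695…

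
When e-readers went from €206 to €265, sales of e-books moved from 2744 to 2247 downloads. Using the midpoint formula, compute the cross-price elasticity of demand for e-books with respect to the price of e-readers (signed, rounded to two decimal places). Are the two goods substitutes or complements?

%ΔQ_{e-books} = (2247 − 2744)/avg = -497/2495.5 = -0.199158…
%ΔP_{e-readers} = (265 − 206)/avg = 59/235.5 = 0.250530…
E_cross = (-497/2495.5) / (59/235.5) = -0.7949…
E_cross < 0 ⇒ the goods are complements.

-0.79; complements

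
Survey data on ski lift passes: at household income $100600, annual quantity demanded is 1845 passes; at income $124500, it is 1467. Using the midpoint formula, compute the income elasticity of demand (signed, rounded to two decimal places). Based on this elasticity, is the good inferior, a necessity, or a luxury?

-1.07; inferior

%ΔQ = (1467 − 1845)/[( 1845 + 1467)/2] = -378/1656 = -0.228260…
%ΔIncome = (124500 − 100600)/[( 100600 + 124500)/2] = 23900/112550 = 0.212350…
E_income = (-378/1656) / (23900/112550) = -1.0749…
E_income < 0 ⇒ inferior good.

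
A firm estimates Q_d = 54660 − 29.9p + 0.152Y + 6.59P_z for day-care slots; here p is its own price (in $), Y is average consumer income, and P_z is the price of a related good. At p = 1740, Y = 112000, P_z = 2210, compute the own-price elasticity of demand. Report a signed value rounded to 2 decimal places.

At the given values, Q_d = 54660 − 29.9(1740) + 0.152(112000) + 6.59(2210) = 34221.9.
∂Q_d/∂p = −29.9.
E = (-29.9) × (1740/34221.9) = -1.5202…

-1.52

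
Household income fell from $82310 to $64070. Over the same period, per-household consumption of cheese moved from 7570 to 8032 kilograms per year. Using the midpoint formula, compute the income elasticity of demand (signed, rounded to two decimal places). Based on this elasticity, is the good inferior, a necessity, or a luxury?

-0.24; inferior

%ΔQ = (8032 − 7570)/[( 7570 + 8032)/2] = 462/7801 = 0.059223…
%ΔIncome = (64070 − 82310)/[( 82310 + 64070)/2] = -18240/73190 = -0.249214…
E_income = (462/7801) / (-18240/73190) = -0.2376…
E_income < 0 ⇒ inferior good.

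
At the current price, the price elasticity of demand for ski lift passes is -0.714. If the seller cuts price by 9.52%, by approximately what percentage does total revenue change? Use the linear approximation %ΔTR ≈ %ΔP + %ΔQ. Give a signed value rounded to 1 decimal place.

%ΔQ ≈ Ed × %ΔP = (-0.714) × (-9.52%) = +6.7973%
%ΔTR ≈ %ΔP + %ΔQ = (-9.52%) + (+6.7973%) = -2.7227%

-2.7%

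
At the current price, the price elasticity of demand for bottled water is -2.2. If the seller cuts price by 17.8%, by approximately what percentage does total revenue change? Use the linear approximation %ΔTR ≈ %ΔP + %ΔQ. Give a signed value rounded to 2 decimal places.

+21.36%

%ΔQ ≈ Ed × %ΔP = (-2.2) × (-17.8%) = +39.1600%
%ΔTR ≈ %ΔP + %ΔQ = (-17.8%) + (+39.1600%) = +21.3600%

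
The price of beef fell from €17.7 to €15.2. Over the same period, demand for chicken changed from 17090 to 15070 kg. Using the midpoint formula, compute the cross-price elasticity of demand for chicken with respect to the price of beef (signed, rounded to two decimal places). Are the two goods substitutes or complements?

0.83; substitutes

%ΔQ_{chicken} = (15070 − 17090)/avg = -2020/16080 = -0.125621…
%ΔP_{beef} = (15.2 − 17.7)/avg = -2.5/16.45 = -0.151975…
E_cross = (-2020/16080) / (-2.5/16.45) = 0.8265…
E_cross > 0 ⇒ the goods are substitutes.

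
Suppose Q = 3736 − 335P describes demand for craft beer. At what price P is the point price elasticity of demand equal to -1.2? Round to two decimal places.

6.08

Ed = −335P/(3736 − 335P). Set this equal to -1.2:
335P = 1.2·(3736 − 335P) ⇒ 335P(1 + 1.2) = 1.2·3736
P = 1.2·3736 / (335·2.2) = 6.0830…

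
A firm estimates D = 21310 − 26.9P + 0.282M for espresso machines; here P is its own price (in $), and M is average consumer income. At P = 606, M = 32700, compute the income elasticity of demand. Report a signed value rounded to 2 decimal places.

0.65

At the given values, D = 21310 − 26.9(606) + 0.282(32700) = 14230.
∂D/∂M = 0.282.
E = (0.282) × (32700/14230) = 0.6480…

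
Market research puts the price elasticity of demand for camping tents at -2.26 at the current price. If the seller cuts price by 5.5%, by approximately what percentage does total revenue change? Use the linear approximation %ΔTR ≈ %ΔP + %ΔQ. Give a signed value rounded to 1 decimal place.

%ΔQ ≈ Ed × %ΔP = (-2.26) × (-5.5%) = +12.4300%
%ΔTR ≈ %ΔP + %ΔQ = (-5.5%) + (+12.4300%) = +6.9300%

+6.9%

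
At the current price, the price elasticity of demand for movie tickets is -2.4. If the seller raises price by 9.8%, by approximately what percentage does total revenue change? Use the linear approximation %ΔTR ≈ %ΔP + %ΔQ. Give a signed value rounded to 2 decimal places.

%ΔQ ≈ Ed × %ΔP = (-2.4) × (+9.8%) = -23.5200%
%ΔTR ≈ %ΔP + %ΔQ = (+9.8%) + (-23.5200%) = -13.7200%

-13.72%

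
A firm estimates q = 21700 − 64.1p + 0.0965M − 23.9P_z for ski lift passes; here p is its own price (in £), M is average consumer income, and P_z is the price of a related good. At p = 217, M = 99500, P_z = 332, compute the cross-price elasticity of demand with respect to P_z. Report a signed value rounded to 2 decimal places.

At the given values, q = 21700 − 64.1(217) + 0.0965(99500) − 23.9(332) = 9457.25.
∂q/∂P_z = -23.9.
E = (-23.9) × (332/9457.25) = -0.8390…

-0.84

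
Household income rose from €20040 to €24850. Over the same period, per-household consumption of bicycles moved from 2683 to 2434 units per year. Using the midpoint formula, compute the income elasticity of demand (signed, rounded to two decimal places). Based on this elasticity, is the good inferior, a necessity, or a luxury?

-0.45; inferior

%ΔQ = (2434 − 2683)/[( 2683 + 2434)/2] = -249/2558.5 = -0.097322…
%ΔIncome = (24850 − 20040)/[( 20040 + 24850)/2] = 4810/22445 = 0.214301…
E_income = (-249/2558.5) / (4810/22445) = -0.4541…
E_income < 0 ⇒ inferior good.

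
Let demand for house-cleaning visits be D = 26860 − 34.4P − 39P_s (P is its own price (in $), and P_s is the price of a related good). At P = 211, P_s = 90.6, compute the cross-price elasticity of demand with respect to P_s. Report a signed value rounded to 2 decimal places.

At the given values, D = 26860 − 34.4(211) − 39(90.6) = 16068.2.
∂D/∂P_s = -39.
E = (-39) × (90.6/16068.2) = -0.2199…

-0.22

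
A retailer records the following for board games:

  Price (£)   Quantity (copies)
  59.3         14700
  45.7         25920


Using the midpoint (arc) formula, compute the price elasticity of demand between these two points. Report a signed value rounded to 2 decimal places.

%ΔQ = (25920 − 14700) / [(14700 + 25920)/2] = 11220/20310 = 0.552437…
%ΔP = (45.7 − 59.3) / [(59.3 + 45.7)/2] = -13.6/52.5 = -0.259047…
Arc Ed = %ΔQ / %ΔP = (11220/20310) / (-13.6/52.5) = -2.1325…

-2.13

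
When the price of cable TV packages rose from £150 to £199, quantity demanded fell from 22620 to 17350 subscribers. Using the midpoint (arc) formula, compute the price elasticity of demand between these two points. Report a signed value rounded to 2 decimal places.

-0.94

%ΔQ = (17350 − 22620) / [(22620 + 17350)/2] = -5270/19985 = -0.263697…
%ΔP = (199 − 150) / [(150 + 199)/2] = 49/174.5 = 0.280802…
Arc Ed = %ΔQ / %ΔP = (-5270/19985) / (49/174.5) = -0.9390…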